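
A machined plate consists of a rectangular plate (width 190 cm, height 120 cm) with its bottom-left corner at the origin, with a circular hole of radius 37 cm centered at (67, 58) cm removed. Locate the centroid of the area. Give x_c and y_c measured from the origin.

x_c = 101.51 cm, y_c = 60.46 cm

Part | A | x̄ᵢ | ȳᵢ | A·x̄ᵢ | A·ȳᵢ
plate | 22800.00 | 95.00 | 60.00 | 2166000.00 | 1368000.00
hole | -4300.84 | 67.00 | 58.00 | -288156.30 | -249448.74
Σ | 18499.16 |  |  | 1877843.70 | 1118551.26
x_c = 1877843.70 / 18499.16 = 101.51 cm
y_c = 1118551.26 / 18499.16 = 60.46 cm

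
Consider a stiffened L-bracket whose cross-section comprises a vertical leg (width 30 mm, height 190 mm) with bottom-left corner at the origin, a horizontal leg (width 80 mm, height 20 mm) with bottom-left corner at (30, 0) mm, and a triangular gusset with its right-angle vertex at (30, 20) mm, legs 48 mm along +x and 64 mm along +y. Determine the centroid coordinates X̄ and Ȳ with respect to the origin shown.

X̄ = 30.35 mm, Ȳ = 70.28 mm

Part | A | x̄ᵢ | ȳᵢ | A·x̄ᵢ | A·ȳᵢ
vertical leg | 5700.00 | 15.00 | 95.00 | 85500.00 | 541500.00
horizontal leg | 1600.00 | 70.00 | 10.00 | 112000.00 | 16000.00
gusset | 1536.00 | 46.00 | 41.33 | 70656.00 | 63488.00
Σ | 8836.00 |  |  | 268156.00 | 620988.00
X̄ = 268156.00 / 8836.00 = 30.35 mm
Ȳ = 620988.00 / 8836.00 = 70.28 mm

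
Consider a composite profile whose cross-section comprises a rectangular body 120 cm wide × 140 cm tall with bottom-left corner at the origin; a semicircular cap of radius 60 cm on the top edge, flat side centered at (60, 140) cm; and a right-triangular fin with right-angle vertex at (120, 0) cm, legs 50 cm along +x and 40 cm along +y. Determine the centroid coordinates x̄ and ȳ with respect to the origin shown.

x̄ = 63.27 cm, ȳ = 90.60 cm

rectangular body: A = 120 × 140 = 16800.00, centroid at (60.00, 70.00).
semicircular top: A = ½π·60² = 5654.87, centroid at (60.00, 165.46).
triangular fin: A = ½·50·40 = 1000.00, centroid at (136.67, 13.33).
ΣA = 23454.87 cm², ΣAx̄ = 1483958.67 cm³, ΣAȳ = 2125014.68 cm³.
x̄ = 1483958.67/23454.87 = 63.27 cm; ȳ = 2125014.68/23454.87 = 90.60 cm.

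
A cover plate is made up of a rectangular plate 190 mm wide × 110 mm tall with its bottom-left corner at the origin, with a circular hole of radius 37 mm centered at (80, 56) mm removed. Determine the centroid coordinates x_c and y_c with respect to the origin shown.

x_c = 98.89 mm, y_c = 54.74 mm

plate: A = 190 × 110 = 20900.00, centroid at (95.00, 55.00).
hole: A = −π·37² = -4300.84, centroid at (80.00, 56.00).
ΣA = 16599.16 mm², ΣAx_c = 1641432.77 mm³, ΣAy_c = 908652.94 mm³.
x_c = 1641432.77/16599.16 = 98.89 mm; y_c = 908652.94/16599.16 = 54.74 mm.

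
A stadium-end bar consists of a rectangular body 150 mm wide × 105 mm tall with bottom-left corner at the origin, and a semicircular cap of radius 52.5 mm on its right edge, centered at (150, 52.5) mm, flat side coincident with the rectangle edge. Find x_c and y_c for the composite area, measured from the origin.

rectangular body: A = 150 × 105 = 15750.00, centroid at (75.00, 52.50).
semicircular end: A = ½π·52.5² = 4329.51, centroid at (172.28, 52.50).
ΣA = 20079.51 mm², ΣAx_c = 1927144.86 mm³, ΣAy_c = 1054174.14 mm³.
x_c = 1927144.86/20079.51 = 95.98 mm; y_c = 1054174.14/20079.51 = 52.50 mm.

x_c = 95.98 mm, y_c = 52.50 mm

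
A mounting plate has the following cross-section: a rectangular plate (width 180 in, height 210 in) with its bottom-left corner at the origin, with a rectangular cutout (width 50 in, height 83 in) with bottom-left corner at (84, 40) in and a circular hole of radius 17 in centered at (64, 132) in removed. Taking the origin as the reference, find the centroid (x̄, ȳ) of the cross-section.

x̄ = 88.31 in, ȳ = 107.23 in

plate: A = 180 × 210 = 37800.00, centroid at (90.00, 105.00).
hole 1: A = −(50 × 83) = -4150.00, centroid at (109.00, 81.50).
hole 2: A = −π·17² = -907.92, centroid at (64.00, 132.00).
ΣA = 32742.08 in², ΣAx̄ = 2891543.10 in³, ΣAȳ = 3510929.52 in³.
x̄ = 2891543.10/32742.08 = 88.31 in; ȳ = 3510929.52/32742.08 = 107.23 in.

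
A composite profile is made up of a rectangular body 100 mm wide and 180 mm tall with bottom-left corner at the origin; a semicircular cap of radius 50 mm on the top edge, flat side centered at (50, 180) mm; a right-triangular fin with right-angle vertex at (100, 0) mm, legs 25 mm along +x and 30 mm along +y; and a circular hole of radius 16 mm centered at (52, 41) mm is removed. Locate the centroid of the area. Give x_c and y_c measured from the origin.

x_c = 50.94 mm, y_c = 110.75 mm

rectangular body: A = 100 × 180 = 18000.00, centroid at (50.00, 90.00).
semicircular top: A = ½π·50² = 3926.99, centroid at (50.00, 201.22).
triangular fin: A = ½·25·30 = 375.00, centroid at (108.33, 10.00).
hole: A = −π·16² = -804.25, centroid at (52.00, 41.00).
ΣA = 21497.74 mm², ΣAx_c = 1095153.66 mm³, ΣAy_c = 2380967.52 mm³.
x_c = 1095153.66/21497.74 = 50.94 mm; y_c = 2380967.52/21497.74 = 110.75 mm.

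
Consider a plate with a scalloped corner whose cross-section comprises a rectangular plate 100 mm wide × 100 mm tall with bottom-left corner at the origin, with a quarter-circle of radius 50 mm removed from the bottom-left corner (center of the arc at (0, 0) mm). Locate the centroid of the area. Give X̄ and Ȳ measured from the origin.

X̄ = 57.03 mm, Ȳ = 57.03 mm

plate: A = 100 × 100 = 10000.00, centroid at (50.00, 50.00).
removed quarter-circle: A = −¼π·50² = -1963.50, centroid at (21.22, 21.22).
ΣA = 8036.50 mm²
ΣAX̄ = (10000.00)(50.00) + (-1963.50)(21.22) = 458333.33 mm³
ΣAȲ = (10000.00)(50.00) + (-1963.50)(21.22) = 458333.33 mm³
X̄ = 458333.33 / 8036.50 = 57.03 mm
Ȳ = 458333.33 / 8036.50 = 57.03 mm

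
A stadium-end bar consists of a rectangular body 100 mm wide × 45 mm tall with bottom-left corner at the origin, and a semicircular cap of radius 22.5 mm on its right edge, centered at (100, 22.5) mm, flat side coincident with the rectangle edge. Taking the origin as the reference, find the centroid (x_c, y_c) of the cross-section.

rectangular body: A = 100 × 45 = 4500.00, centroid at (50.00, 22.50).
semicircular end: A = ½π·22.5² = 795.22, centroid at (109.55, 22.50).
ΣA = 5295.22 mm²
ΣAx_c = (4500.00)(50.00) + (795.22)(109.55) = 312115.31 mm³
ΣAy_c = (4500.00)(22.50) + (795.22)(22.50) = 119142.35 mm³
x_c = 312115.31 / 5295.22 = 58.94 mm
y_c = 119142.35 / 5295.22 = 22.50 mm

x_c = 58.94 mm, y_c = 22.50 mm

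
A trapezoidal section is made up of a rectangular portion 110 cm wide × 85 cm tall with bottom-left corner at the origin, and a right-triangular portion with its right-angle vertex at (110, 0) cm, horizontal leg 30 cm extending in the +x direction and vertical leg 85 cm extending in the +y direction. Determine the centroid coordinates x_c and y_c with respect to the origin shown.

x_c = 62.80 cm, y_c = 40.80 cm

Part | A | x̄ᵢ | ȳᵢ | A·x̄ᵢ | A·ȳᵢ
rectangular portion | 9350.00 | 55.00 | 42.50 | 514250.00 | 397375.00
triangular portion | 1275.00 | 120.00 | 28.33 | 153000.00 | 36125.00
Σ | 10625.00 |  |  | 667250.00 | 433500.00
x_c = 667250.00 / 10625.00 = 62.80 cm
y_c = 433500.00 / 10625.00 = 40.80 cm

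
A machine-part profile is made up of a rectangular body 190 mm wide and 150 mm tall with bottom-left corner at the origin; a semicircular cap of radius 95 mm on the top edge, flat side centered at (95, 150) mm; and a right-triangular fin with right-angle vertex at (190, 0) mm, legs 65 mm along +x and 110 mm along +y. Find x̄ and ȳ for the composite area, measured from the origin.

Part | A | x̄ᵢ | ȳᵢ | A·x̄ᵢ | A·ȳᵢ
rectangular body | 28500.00 | 95.00 | 75.00 | 2707500.00 | 2137500.00
semicircular top | 14176.44 | 95.00 | 190.32 | 1346761.50 | 2698048.86
triangular fin | 3575.00 | 211.67 | 36.67 | 756708.33 | 131083.33
Σ | 46251.44 |  |  | 4810969.83 | 4966632.19
x̄ = 4810969.83 / 46251.44 = 104.02 mm
ȳ = 4966632.19 / 46251.44 = 107.38 mm

x̄ = 104.02 mm, ȳ = 107.38 mm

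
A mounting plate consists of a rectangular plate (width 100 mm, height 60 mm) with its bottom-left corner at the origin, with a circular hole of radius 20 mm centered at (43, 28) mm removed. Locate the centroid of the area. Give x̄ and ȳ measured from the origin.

plate: A = 100 × 60 = 6000.00, centroid at (50.00, 30.00).
hole: A = −π·20² = -1256.64, centroid at (43.00, 28.00).
ΣA = 4743.36 mm²
ΣAx̄ = (6000.00)(50.00) + (-1256.64)(43.00) = 245964.61 mm³
ΣAȳ = (6000.00)(30.00) + (-1256.64)(28.00) = 144814.16 mm³
x̄ = 245964.61 / 4743.36 = 51.85 mm
ȳ = 144814.16 / 4743.36 = 30.53 mm

x̄ = 51.85 mm, ȳ = 30.53 mm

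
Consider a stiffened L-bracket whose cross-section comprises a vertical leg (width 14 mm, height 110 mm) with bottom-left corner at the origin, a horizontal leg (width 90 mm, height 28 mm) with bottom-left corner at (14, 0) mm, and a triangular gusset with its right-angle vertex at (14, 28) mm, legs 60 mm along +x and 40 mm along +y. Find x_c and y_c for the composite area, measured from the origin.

x_c = 38.07 mm, y_c = 32.24 mm

vertical leg: A = 14 × 110 = 1540.00, centroid at (7.00, 55.00).
horizontal leg: A = 90 × 28 = 2520.00, centroid at (59.00, 14.00).
gusset: A = ½·60·40 = 1200.00, centroid at (34.00, 41.33).
ΣA = 5260.00 mm², ΣAx_c = 200260.00 mm³, ΣAy_c = 169580.00 mm³.
x_c = 200260.00/5260.00 = 38.07 mm; y_c = 169580.00/5260.00 = 32.24 mm.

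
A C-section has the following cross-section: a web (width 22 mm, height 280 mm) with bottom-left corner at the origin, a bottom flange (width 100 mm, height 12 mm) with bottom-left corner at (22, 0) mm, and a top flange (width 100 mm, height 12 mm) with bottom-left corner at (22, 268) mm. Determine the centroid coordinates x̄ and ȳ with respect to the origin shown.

x̄ = 28.10 mm, ȳ = 140.00 mm

web: A = 22 × 280 = 6160.00, centroid at (11.00, 140.00).
bottom flange: A = 100 × 12 = 1200.00, centroid at (72.00, 6.00).
top flange: A = 100 × 12 = 1200.00, centroid at (72.00, 274.00).
ΣA = 8560.00 mm²
ΣAx̄ = (6160.00)(11.00) + (1200.00)(72.00) + (1200.00)(72.00) = 240560.00 mm³
ΣAȳ = (6160.00)(140.00) + (1200.00)(6.00) + (1200.00)(274.00) = 1198400.00 mm³
x̄ = 240560.00 / 8560.00 = 28.10 mm
ȳ = 1198400.00 / 8560.00 = 140.00 mm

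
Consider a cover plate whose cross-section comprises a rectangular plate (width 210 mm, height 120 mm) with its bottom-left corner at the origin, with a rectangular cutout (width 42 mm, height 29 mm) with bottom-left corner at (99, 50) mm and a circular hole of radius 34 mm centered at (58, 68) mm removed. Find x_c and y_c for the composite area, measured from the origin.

Part | A | x̄ᵢ | ȳᵢ | A·x̄ᵢ | A·ȳᵢ
plate | 25200.00 | 105.00 | 60.00 | 2646000.00 | 1512000.00
hole 1 | -1218.00 | 120.00 | 64.50 | -146160.00 | -78561.00
hole 2 | -3631.68 | 58.00 | 68.00 | -210637.50 | -246954.32
Σ | 20350.32 |  |  | 2289202.50 | 1186484.68
x_c = 2289202.50 / 20350.32 = 112.49 mm
y_c = 1186484.68 / 20350.32 = 58.30 mm

x_c = 112.49 mm, y_c = 58.30 mm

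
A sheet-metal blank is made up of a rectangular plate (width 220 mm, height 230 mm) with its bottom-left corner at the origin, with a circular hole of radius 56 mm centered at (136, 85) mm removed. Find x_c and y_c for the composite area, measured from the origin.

x_c = 103.71 mm, y_c = 122.25 mm

Part | A | x̄ᵢ | ȳᵢ | A·x̄ᵢ | A·ȳᵢ
plate | 50600.00 | 110.00 | 115.00 | 5566000.00 | 5819000.00
hole | -9852.03 | 136.00 | 85.00 | -1339876.70 | -837422.94
Σ | 40747.97 |  |  | 4226123.30 | 4981577.06
x_c = 4226123.30 / 40747.97 = 103.71 mm
y_c = 4981577.06 / 40747.97 = 122.25 mm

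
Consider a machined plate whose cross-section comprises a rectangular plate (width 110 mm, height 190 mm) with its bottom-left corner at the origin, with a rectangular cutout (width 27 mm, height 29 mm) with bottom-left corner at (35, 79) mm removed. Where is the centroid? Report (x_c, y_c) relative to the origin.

plate: A = 110 × 190 = 20900.00, centroid at (55.00, 95.00).
hole: A = −(27 × 29) = -783.00, centroid at (48.50, 93.50).
ΣA = 20117.00 mm²
ΣAx_c = (20900.00)(55.00) + (-783.00)(48.50) = 1111524.50 mm³
ΣAy_c = (20900.00)(95.00) + (-783.00)(93.50) = 1912289.50 mm³
x_c = 1111524.50 / 20117.00 = 55.25 mm
y_c = 1912289.50 / 20117.00 = 95.06 mm

x_c = 55.25 mm, y_c = 95.06 mm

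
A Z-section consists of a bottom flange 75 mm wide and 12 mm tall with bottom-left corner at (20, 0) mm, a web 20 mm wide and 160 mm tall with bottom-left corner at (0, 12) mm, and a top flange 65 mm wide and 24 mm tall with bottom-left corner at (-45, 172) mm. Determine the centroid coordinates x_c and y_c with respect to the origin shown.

x_c = 11.35 mm, y_c = 103.68 mm

Part | A | x̄ᵢ | ȳᵢ | A·x̄ᵢ | A·ȳᵢ
bottom flange | 900.00 | 57.50 | 6.00 | 51750.00 | 5400.00
web | 3200.00 | 10.00 | 92.00 | 32000.00 | 294400.00
top flange | 1560.00 | -12.50 | 184.00 | -19500.00 | 287040.00
Σ | 5660.00 |  |  | 64250.00 | 586840.00
x_c = 64250.00 / 5660.00 = 11.35 mm
y_c = 586840.00 / 5660.00 = 103.68 mm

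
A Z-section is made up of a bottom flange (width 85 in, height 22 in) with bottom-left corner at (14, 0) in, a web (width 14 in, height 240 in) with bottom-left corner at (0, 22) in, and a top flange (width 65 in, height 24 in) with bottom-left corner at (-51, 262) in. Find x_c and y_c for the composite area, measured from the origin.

x_c = 14.77 in, y_c = 136.25 in

bottom flange: A = 85 × 22 = 1870.00, centroid at (56.50, 11.00).
web: A = 14 × 240 = 3360.00, centroid at (7.00, 142.00).
top flange: A = 65 × 24 = 1560.00, centroid at (-18.50, 274.00).
ΣA = 6790.00 in²
ΣAx_c = (1870.00)(56.50) + (3360.00)(7.00) + (1560.00)(-18.50) = 100315.00 in³
ΣAy_c = (1870.00)(11.00) + (3360.00)(142.00) + (1560.00)(274.00) = 925130.00 in³
x_c = 100315.00 / 6790.00 = 14.77 in
y_c = 925130.00 / 6790.00 = 136.25 in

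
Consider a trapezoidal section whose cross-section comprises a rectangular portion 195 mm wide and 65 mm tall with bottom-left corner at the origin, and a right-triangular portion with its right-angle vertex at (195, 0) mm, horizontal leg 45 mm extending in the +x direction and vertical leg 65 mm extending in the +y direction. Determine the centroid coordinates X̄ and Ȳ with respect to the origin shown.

rectangular portion: A = 195 × 65 = 12675.00, centroid at (97.50, 32.50).
triangular portion: A = ½·45·65 = 1462.50, centroid at (210.00, 21.67).
ΣA = 14137.50 mm²
ΣAX̄ = (12675.00)(97.50) + (1462.50)(210.00) = 1542937.50 mm³
ΣAȲ = (12675.00)(32.50) + (1462.50)(21.67) = 443625.00 mm³
X̄ = 1542937.50 / 14137.50 = 109.14 mm
Ȳ = 443625.00 / 14137.50 = 31.38 mm

X̄ = 109.14 mm, Ȳ = 31.38 mm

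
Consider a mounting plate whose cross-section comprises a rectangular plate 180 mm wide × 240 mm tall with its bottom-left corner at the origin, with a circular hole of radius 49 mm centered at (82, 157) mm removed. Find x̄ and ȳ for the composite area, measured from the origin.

x̄ = 91.69 mm, ȳ = 112.17 mm

plate: A = 180 × 240 = 43200.00, centroid at (90.00, 120.00).
hole: A = −π·49² = -7542.96, centroid at (82.00, 157.00).
ΣA = 35657.04 mm², ΣAx̄ = 3269476.96 mm³, ΣAȳ = 3999754.66 mm³.
x̄ = 3269476.96/35657.04 = 91.69 mm; ȳ = 3999754.66/35657.04 = 112.17 mm.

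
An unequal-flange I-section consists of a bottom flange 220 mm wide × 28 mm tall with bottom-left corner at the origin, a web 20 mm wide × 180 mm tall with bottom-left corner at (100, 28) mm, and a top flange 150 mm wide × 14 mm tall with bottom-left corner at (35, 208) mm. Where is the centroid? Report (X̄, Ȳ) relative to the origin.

Part | A | x̄ᵢ | ȳᵢ | A·x̄ᵢ | A·ȳᵢ
bottom flange | 6160.00 | 110.00 | 14.00 | 677600.00 | 86240.00
web | 3600.00 | 110.00 | 118.00 | 396000.00 | 424800.00
top flange | 2100.00 | 110.00 | 215.00 | 231000.00 | 451500.00
Σ | 11860.00 |  |  | 1304600.00 | 962540.00
X̄ = 1304600.00 / 11860.00 = 110.00 mm
Ȳ = 962540.00 / 11860.00 = 81.16 mm

X̄ = 110.00 mm, Ȳ = 81.16 mm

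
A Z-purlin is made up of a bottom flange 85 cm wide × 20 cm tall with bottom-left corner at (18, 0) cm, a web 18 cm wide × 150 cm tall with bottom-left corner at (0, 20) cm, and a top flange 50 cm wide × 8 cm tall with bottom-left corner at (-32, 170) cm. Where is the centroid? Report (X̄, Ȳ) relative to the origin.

bottom flange: A = 85 × 20 = 1700.00, centroid at (60.50, 10.00).
web: A = 18 × 150 = 2700.00, centroid at (9.00, 95.00).
top flange: A = 50 × 8 = 400.00, centroid at (-7.00, 174.00).
ΣA = 4800.00 cm², ΣAX̄ = 124350.00 cm³, ΣAȲ = 343100.00 cm³.
X̄ = 124350.00/4800.00 = 25.91 cm; Ȳ = 343100.00/4800.00 = 71.48 cm.

X̄ = 25.91 cm, Ȳ = 71.48 cm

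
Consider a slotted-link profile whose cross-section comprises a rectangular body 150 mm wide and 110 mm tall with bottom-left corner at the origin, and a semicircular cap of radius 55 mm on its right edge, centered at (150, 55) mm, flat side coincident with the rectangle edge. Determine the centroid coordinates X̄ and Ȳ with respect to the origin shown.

Part | A | x̄ᵢ | ȳᵢ | A·x̄ᵢ | A·ȳᵢ
rectangular body | 16500.00 | 75.00 | 55.00 | 1237500.00 | 907500.00
semicircular end | 4751.66 | 173.34 | 55.00 | 823665.50 | 261341.24
Σ | 21251.66 |  |  | 2061165.50 | 1168841.24
X̄ = 2061165.50 / 21251.66 = 96.99 mm
Ȳ = 1168841.24 / 21251.66 = 55.00 mm

X̄ = 96.99 mm, Ȳ = 55.00 mm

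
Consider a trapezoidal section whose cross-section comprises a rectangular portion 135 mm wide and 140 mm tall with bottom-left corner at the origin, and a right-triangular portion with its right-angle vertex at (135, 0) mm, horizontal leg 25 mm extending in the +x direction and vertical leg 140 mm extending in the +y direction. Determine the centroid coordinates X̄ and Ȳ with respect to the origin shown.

Part | A | x̄ᵢ | ȳᵢ | A·x̄ᵢ | A·ȳᵢ
rectangular portion | 18900.00 | 67.50 | 70.00 | 1275750.00 | 1323000.00
triangular portion | 1750.00 | 143.33 | 46.67 | 250833.33 | 81666.67
Σ | 20650.00 |  |  | 1526583.33 | 1404666.67
X̄ = 1526583.33 / 20650.00 = 73.93 mm
Ȳ = 1404666.67 / 20650.00 = 68.02 mm

X̄ = 73.93 mm, Ȳ = 68.02 mm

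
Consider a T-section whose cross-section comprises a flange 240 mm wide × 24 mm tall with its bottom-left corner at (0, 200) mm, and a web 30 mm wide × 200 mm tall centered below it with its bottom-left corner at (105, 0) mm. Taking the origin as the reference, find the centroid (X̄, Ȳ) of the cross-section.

Part | A | x̄ᵢ | ȳᵢ | A·x̄ᵢ | A·ȳᵢ
web | 6000.00 | 120.00 | 100.00 | 720000.00 | 600000.00
flange | 5760.00 | 120.00 | 212.00 | 691200.00 | 1221120.00
Σ | 11760.00 |  |  | 1411200.00 | 1821120.00
X̄ = 1411200.00 / 11760.00 = 120.00 mm
Ȳ = 1821120.00 / 11760.00 = 154.86 mm

X̄ = 120.00 mm, Ȳ = 154.86 mm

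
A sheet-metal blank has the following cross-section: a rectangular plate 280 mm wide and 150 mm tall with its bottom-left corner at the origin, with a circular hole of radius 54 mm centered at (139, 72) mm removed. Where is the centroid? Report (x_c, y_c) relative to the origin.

x_c = 140.28 mm, y_c = 75.84 mm

plate: A = 280 × 150 = 42000.00, centroid at (140.00, 75.00).
hole: A = −π·54² = -9160.88, centroid at (139.00, 72.00).
ΣA = 32839.12 mm²
ΣAx_c = (42000.00)(140.00) + (-9160.88)(139.00) = 4606637.10 mm³
ΣAy_c = (42000.00)(75.00) + (-9160.88)(72.00) = 2490416.34 mm³
x_c = 4606637.10 / 32839.12 = 140.28 mm
y_c = 2490416.34 / 32839.12 = 75.84 mm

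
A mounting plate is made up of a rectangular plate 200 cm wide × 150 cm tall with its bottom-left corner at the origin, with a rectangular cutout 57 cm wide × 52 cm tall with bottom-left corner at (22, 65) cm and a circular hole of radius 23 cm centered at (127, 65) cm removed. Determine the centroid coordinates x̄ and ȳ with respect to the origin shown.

x̄ = 104.01 cm, ȳ = 73.79 cm

Part | A | x̄ᵢ | ȳᵢ | A·x̄ᵢ | A·ȳᵢ
plate | 30000.00 | 100.00 | 75.00 | 3000000.00 | 2250000.00
hole 1 | -2964.00 | 50.50 | 91.00 | -149682.00 | -269724.00
hole 2 | -1661.90 | 127.00 | 65.00 | -211061.62 | -108023.66
Σ | 25374.10 |  |  | 2639256.38 | 1872252.34
x̄ = 2639256.38 / 25374.10 = 104.01 cm
ȳ = 1872252.34 / 25374.10 = 73.79 cm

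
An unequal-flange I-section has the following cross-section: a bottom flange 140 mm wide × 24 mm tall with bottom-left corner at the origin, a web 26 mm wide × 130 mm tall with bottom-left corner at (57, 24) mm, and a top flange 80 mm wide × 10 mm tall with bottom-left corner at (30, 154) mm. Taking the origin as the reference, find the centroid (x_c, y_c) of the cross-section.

bottom flange: A = 140 × 24 = 3360.00, centroid at (70.00, 12.00).
web: A = 26 × 130 = 3380.00, centroid at (70.00, 89.00).
top flange: A = 80 × 10 = 800.00, centroid at (70.00, 159.00).
ΣA = 7540.00 mm², ΣAx_c = 527800.00 mm³, ΣAy_c = 468340.00 mm³.
x_c = 527800.00/7540.00 = 70.00 mm; y_c = 468340.00/7540.00 = 62.11 mm.

x_c = 70.00 mm, y_c = 62.11 mm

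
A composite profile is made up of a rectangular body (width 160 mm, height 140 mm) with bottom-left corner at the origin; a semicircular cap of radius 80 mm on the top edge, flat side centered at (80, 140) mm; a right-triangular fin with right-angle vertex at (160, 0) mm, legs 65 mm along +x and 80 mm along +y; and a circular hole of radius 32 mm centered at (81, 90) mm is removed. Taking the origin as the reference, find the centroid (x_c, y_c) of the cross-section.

x_c = 88.20 mm, y_c = 97.27 mm

rectangular body: A = 160 × 140 = 22400.00, centroid at (80.00, 70.00).
semicircular top: A = ½π·80² = 10053.10, centroid at (80.00, 173.95).
triangular fin: A = ½·65·80 = 2600.00, centroid at (181.67, 26.67).
hole: A = −π·32² = -3216.99, centroid at (81.00, 90.00).
ΣA = 31836.11 mm²
ΣAx_c = (22400.00)(80.00) + (10053.10)(80.00) + (2600.00)(181.67) + (-3216.99)(81.00) = 2808004.79 mm³
ΣAy_c = (22400.00)(70.00) + (10053.10)(173.95) + (2600.00)(26.67) + (-3216.99)(90.00) = 3096571.00 mm³
x_c = 2808004.79 / 31836.11 = 88.20 mm
y_c = 3096571.00 / 31836.11 = 97.27 mm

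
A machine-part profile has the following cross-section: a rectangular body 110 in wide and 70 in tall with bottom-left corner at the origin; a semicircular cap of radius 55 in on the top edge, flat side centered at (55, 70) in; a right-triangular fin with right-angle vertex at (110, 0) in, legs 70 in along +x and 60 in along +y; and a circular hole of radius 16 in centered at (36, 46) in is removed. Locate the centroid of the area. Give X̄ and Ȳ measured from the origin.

X̄ = 68.08 in, Ȳ = 52.23 in

rectangular body: A = 110 × 70 = 7700.00, centroid at (55.00, 35.00).
semicircular top: A = ½π·55² = 4751.66, centroid at (55.00, 93.34).
triangular fin: A = ½·70·60 = 2100.00, centroid at (133.33, 20.00).
hole: A = −π·16² = -804.25, centroid at (36.00, 46.00).
ΣA = 13747.41 in²
ΣAX̄ = (7700.00)(55.00) + (4751.66)(55.00) + (2100.00)(133.33) + (-804.25)(36.00) = 935888.32 in³
ΣAȲ = (7700.00)(35.00) + (4751.66)(93.34) + (2100.00)(20.00) + (-804.25)(46.00) = 718037.39 in³
X̄ = 935888.32 / 13747.41 = 68.08 in
Ȳ = 718037.39 / 13747.41 = 52.23 in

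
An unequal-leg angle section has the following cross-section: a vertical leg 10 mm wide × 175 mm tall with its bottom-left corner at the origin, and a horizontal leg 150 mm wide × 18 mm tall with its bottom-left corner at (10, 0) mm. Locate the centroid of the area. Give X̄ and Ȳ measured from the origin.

Part | A | x̄ᵢ | ȳᵢ | A·x̄ᵢ | A·ȳᵢ
vertical leg | 1750.00 | 5.00 | 87.50 | 8750.00 | 153125.00
horizontal leg | 2700.00 | 85.00 | 9.00 | 229500.00 | 24300.00
Σ | 4450.00 |  |  | 238250.00 | 177425.00
X̄ = 238250.00 / 4450.00 = 53.54 mm
Ȳ = 177425.00 / 4450.00 = 39.87 mm

X̄ = 53.54 mm, Ȳ = 39.87 mm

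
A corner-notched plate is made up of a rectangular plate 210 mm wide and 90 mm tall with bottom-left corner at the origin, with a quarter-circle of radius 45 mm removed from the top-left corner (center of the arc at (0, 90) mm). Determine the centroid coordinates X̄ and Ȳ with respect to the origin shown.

X̄ = 112.89 mm, Ȳ = 42.62 mm

plate: A = 210 × 90 = 18900.00, centroid at (105.00, 45.00).
removed quarter-circle: A = −¼π·45² = -1590.43, centroid at (19.10, 70.90).
ΣA = 17309.57 mm², ΣAX̄ = 1954125.00 mm³, ΣAȲ = 737736.18 mm³.
X̄ = 1954125.00/17309.57 = 112.89 mm; Ȳ = 737736.18/17309.57 = 42.62 mm.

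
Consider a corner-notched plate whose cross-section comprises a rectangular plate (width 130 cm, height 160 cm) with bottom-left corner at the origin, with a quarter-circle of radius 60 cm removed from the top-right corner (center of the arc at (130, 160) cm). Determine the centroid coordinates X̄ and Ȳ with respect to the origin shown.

plate: A = 130 × 160 = 20800.00, centroid at (65.00, 80.00).
removed quarter-circle: A = −¼π·60² = -2827.43, centroid at (104.54, 134.54).
ΣA = 17972.57 cm², ΣAX̄ = 1056433.66 cm³, ΣAȲ = 1283610.66 cm³.
X̄ = 1056433.66/17972.57 = 58.78 cm; Ȳ = 1283610.66/17972.57 = 71.42 cm.

X̄ = 58.78 cm, Ȳ = 71.42 cm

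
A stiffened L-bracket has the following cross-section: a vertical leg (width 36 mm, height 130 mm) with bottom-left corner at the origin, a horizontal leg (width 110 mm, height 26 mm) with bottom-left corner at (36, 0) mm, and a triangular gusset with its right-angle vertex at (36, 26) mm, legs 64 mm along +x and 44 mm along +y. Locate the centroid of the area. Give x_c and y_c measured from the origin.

x_c = 47.52 mm, y_c = 44.55 mm

vertical leg: A = 36 × 130 = 4680.00, centroid at (18.00, 65.00).
horizontal leg: A = 110 × 26 = 2860.00, centroid at (91.00, 13.00).
gusset: A = ½·64·44 = 1408.00, centroid at (57.33, 40.67).
ΣA = 8948.00 mm²
ΣAx_c = (4680.00)(18.00) + (2860.00)(91.00) + (1408.00)(57.33) = 425225.33 mm³
ΣAy_c = (4680.00)(65.00) + (2860.00)(13.00) + (1408.00)(40.67) = 398638.67 mm³
x_c = 425225.33 / 8948.00 = 47.52 mm
y_c = 398638.67 / 8948.00 = 44.55 mm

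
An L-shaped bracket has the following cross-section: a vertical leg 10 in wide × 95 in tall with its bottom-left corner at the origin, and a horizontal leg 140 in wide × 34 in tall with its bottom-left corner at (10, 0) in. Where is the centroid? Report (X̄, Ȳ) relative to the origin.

vertical leg: A = 10 × 95 = 950.00, centroid at (5.00, 47.50).
horizontal leg: A = 140 × 34 = 4760.00, centroid at (80.00, 17.00).
ΣA = 5710.00 in², ΣAX̄ = 385550.00 in³, ΣAȲ = 126045.00 in³.
X̄ = 385550.00/5710.00 = 67.52 in; Ȳ = 126045.00/5710.00 = 22.07 in.

X̄ = 67.52 in, Ȳ = 22.07 in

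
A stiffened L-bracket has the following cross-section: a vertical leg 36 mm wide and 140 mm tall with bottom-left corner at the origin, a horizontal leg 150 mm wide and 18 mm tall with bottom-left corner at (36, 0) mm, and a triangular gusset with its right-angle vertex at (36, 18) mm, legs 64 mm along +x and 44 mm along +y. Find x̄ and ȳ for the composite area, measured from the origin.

vertical leg: A = 36 × 140 = 5040.00, centroid at (18.00, 70.00).
horizontal leg: A = 150 × 18 = 2700.00, centroid at (111.00, 9.00).
gusset: A = ½·64·44 = 1408.00, centroid at (57.33, 32.67).
ΣA = 9148.00 mm²
ΣAx̄ = (5040.00)(18.00) + (2700.00)(111.00) + (1408.00)(57.33) = 471145.33 mm³
ΣAȳ = (5040.00)(70.00) + (2700.00)(9.00) + (1408.00)(32.67) = 423094.67 mm³
x̄ = 471145.33 / 9148.00 = 51.50 mm
ȳ = 423094.67 / 9148.00 = 46.25 mm

x̄ = 51.50 mm, ȳ = 46.25 mm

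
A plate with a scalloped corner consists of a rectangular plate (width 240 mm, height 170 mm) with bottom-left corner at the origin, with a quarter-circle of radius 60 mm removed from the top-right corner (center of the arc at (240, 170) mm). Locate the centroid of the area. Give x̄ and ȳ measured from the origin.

plate: A = 240 × 170 = 40800.00, centroid at (120.00, 85.00).
removed quarter-circle: A = −¼π·60² = -2827.43, centroid at (214.54, 144.54).
ΣA = 37972.57 mm²
ΣAx̄ = (40800.00)(120.00) + (-2827.43)(214.54) = 4289415.99 mm³
ΣAȳ = (40800.00)(85.00) + (-2827.43)(144.54) = 3059336.32 mm³
x̄ = 4289415.99 / 37972.57 = 112.96 mm
ȳ = 3059336.32 / 37972.57 = 80.57 mm

x̄ = 112.96 mm, ȳ = 80.57 mm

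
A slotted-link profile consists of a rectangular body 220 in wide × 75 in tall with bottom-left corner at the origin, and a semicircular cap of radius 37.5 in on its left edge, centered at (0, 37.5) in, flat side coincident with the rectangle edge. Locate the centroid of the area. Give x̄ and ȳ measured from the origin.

Part | A | x̄ᵢ | ȳᵢ | A·x̄ᵢ | A·ȳᵢ
rectangular body | 16500.00 | 110.00 | 37.50 | 1815000.00 | 618750.00
semicircular end | 2208.93 | -15.92 | 37.50 | -35156.25 | 82834.96
Σ | 18708.93 |  |  | 1779843.75 | 701584.96
x̄ = 1779843.75 / 18708.93 = 95.13 in
ȳ = 701584.96 / 18708.93 = 37.50 in

x̄ = 95.13 in, ȳ = 37.50 in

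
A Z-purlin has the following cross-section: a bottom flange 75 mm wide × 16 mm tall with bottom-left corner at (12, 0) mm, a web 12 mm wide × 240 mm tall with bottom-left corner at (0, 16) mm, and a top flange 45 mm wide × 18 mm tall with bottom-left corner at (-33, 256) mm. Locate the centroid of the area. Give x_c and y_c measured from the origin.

x_c = 13.94 mm, y_c = 125.96 mm

Part | A | x̄ᵢ | ȳᵢ | A·x̄ᵢ | A·ȳᵢ
bottom flange | 1200.00 | 49.50 | 8.00 | 59400.00 | 9600.00
web | 2880.00 | 6.00 | 136.00 | 17280.00 | 391680.00
top flange | 810.00 | -10.50 | 265.00 | -8505.00 | 214650.00
Σ | 4890.00 |  |  | 68175.00 | 615930.00
x_c = 68175.00 / 4890.00 = 13.94 mm
y_c = 615930.00 / 4890.00 = 125.96 mm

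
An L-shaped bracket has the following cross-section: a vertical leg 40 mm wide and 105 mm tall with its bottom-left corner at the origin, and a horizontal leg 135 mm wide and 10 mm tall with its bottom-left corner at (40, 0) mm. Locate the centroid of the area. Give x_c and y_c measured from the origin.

Part | A | x̄ᵢ | ȳᵢ | A·x̄ᵢ | A·ȳᵢ
vertical leg | 4200.00 | 20.00 | 52.50 | 84000.00 | 220500.00
horizontal leg | 1350.00 | 107.50 | 5.00 | 145125.00 | 6750.00
Σ | 5550.00 |  |  | 229125.00 | 227250.00
x_c = 229125.00 / 5550.00 = 41.28 mm
y_c = 227250.00 / 5550.00 = 40.95 mm

x_c = 41.28 mm, y_c = 40.95 mm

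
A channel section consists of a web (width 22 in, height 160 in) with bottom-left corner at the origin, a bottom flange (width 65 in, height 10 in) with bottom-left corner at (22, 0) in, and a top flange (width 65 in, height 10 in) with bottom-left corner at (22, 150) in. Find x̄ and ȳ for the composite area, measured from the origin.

Part | A | x̄ᵢ | ȳᵢ | A·x̄ᵢ | A·ȳᵢ
web | 3520.00 | 11.00 | 80.00 | 38720.00 | 281600.00
bottom flange | 650.00 | 54.50 | 5.00 | 35425.00 | 3250.00
top flange | 650.00 | 54.50 | 155.00 | 35425.00 | 100750.00
Σ | 4820.00 |  |  | 109570.00 | 385600.00
x̄ = 109570.00 / 4820.00 = 22.73 in
ȳ = 385600.00 / 4820.00 = 80.00 in

x̄ = 22.73 in, ȳ = 80.00 in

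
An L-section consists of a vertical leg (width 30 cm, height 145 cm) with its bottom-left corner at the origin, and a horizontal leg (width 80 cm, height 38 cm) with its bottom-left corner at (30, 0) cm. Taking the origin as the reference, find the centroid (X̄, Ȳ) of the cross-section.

Part | A | x̄ᵢ | ȳᵢ | A·x̄ᵢ | A·ȳᵢ
vertical leg | 4350.00 | 15.00 | 72.50 | 65250.00 | 315375.00
horizontal leg | 3040.00 | 70.00 | 19.00 | 212800.00 | 57760.00
Σ | 7390.00 |  |  | 278050.00 | 373135.00
X̄ = 278050.00 / 7390.00 = 37.63 cm
Ȳ = 373135.00 / 7390.00 = 50.49 cm

X̄ = 37.63 cm, Ȳ = 50.49 cm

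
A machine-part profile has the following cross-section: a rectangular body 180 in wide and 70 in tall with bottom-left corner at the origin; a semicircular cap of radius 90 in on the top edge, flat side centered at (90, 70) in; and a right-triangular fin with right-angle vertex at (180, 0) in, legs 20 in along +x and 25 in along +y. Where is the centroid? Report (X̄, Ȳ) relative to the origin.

X̄ = 90.94 in, Ȳ = 71.16 in

rectangular body: A = 180 × 70 = 12600.00, centroid at (90.00, 35.00).
semicircular top: A = ½π·90² = 12723.45, centroid at (90.00, 108.20).
triangular fin: A = ½·20·25 = 250.00, centroid at (186.67, 8.33).
ΣA = 25573.45 in²
ΣAX̄ = (12600.00)(90.00) + (12723.45)(90.00) + (250.00)(186.67) = 2325777.19 in³
ΣAȲ = (12600.00)(35.00) + (12723.45)(108.20) + (250.00)(8.33) = 1819724.85 in³
X̄ = 2325777.19 / 25573.45 = 90.94 in
Ȳ = 1819724.85 / 25573.45 = 71.16 in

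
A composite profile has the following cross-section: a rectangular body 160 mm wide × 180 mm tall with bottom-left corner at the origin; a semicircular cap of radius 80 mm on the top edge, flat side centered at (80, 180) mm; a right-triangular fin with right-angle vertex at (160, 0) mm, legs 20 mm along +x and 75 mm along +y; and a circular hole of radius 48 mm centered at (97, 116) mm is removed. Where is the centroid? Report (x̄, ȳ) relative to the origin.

x̄ = 78.21 mm, ȳ = 121.18 mm

rectangular body: A = 160 × 180 = 28800.00, centroid at (80.00, 90.00).
semicircular top: A = ½π·80² = 10053.10, centroid at (80.00, 213.95).
triangular fin: A = ½·20·75 = 750.00, centroid at (166.67, 25.00).
hole: A = −π·48² = -7238.23, centroid at (97.00, 116.00).
ΣA = 32364.87 mm², ΣAx̄ = 2531139.46 mm³, ΣAȳ = 3922006.08 mm³.
x̄ = 2531139.46/32364.87 = 78.21 mm; ȳ = 3922006.08/32364.87 = 121.18 mm.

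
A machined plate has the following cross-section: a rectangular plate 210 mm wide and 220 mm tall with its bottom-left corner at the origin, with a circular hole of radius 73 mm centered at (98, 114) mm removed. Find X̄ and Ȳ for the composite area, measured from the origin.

Part | A | x̄ᵢ | ȳᵢ | A·x̄ᵢ | A·ȳᵢ
plate | 46200.00 | 105.00 | 110.00 | 4851000.00 | 5082000.00
hole | -16741.55 | 98.00 | 114.00 | -1640671.63 | -1908536.39
Σ | 29458.45 |  |  | 3210328.37 | 3173463.61
X̄ = 3210328.37 / 29458.45 = 108.98 mm
Ȳ = 3173463.61 / 29458.45 = 107.73 mm

X̄ = 108.98 mm, Ȳ = 107.73 mm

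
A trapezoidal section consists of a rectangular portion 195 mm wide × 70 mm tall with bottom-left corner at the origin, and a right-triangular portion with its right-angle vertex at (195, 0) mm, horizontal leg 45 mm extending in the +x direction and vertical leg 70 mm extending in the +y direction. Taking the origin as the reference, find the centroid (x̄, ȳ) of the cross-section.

x̄ = 109.14 mm, ȳ = 33.79 mm

Part | A | x̄ᵢ | ȳᵢ | A·x̄ᵢ | A·ȳᵢ
rectangular portion | 13650.00 | 97.50 | 35.00 | 1330875.00 | 477750.00
triangular portion | 1575.00 | 210.00 | 23.33 | 330750.00 | 36750.00
Σ | 15225.00 |  |  | 1661625.00 | 514500.00
x̄ = 1661625.00 / 15225.00 = 109.14 mm
ȳ = 514500.00 / 15225.00 = 33.79 mm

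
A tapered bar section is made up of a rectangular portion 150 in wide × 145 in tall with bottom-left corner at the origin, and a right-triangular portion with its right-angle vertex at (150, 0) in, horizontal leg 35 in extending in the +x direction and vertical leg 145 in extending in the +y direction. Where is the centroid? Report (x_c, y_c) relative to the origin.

x_c = 84.05 in, y_c = 69.98 in

rectangular portion: A = 150 × 145 = 21750.00, centroid at (75.00, 72.50).
triangular portion: A = ½·35·145 = 2537.50, centroid at (161.67, 48.33).
ΣA = 24287.50 in²
ΣAx_c = (21750.00)(75.00) + (2537.50)(161.67) = 2041479.17 in³
ΣAy_c = (21750.00)(72.50) + (2537.50)(48.33) = 1699520.83 in³
x_c = 2041479.17 / 24287.50 = 84.05 in
y_c = 1699520.83 / 24287.50 = 69.98 in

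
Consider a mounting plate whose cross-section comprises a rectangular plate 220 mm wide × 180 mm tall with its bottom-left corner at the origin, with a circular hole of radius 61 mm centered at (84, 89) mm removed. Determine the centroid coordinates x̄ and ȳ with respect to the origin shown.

x̄ = 120.89 mm, ȳ = 90.42 mm

plate: A = 220 × 180 = 39600.00, centroid at (110.00, 90.00).
hole: A = −π·61² = -11689.87, centroid at (84.00, 89.00).
ΣA = 27910.13 mm², ΣAx̄ = 3374051.23 mm³, ΣAȳ = 2523601.90 mm³.
x̄ = 3374051.23/27910.13 = 120.89 mm; ȳ = 2523601.90/27910.13 = 90.42 mm.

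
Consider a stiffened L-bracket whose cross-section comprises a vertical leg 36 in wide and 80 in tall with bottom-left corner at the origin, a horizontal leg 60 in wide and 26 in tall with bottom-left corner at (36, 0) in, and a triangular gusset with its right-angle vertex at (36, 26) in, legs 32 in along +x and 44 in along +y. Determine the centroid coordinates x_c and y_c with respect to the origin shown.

Part | A | x̄ᵢ | ȳᵢ | A·x̄ᵢ | A·ȳᵢ
vertical leg | 2880.00 | 18.00 | 40.00 | 51840.00 | 115200.00
horizontal leg | 1560.00 | 66.00 | 13.00 | 102960.00 | 20280.00
gusset | 704.00 | 46.67 | 40.67 | 32853.33 | 28629.33
Σ | 5144.00 |  |  | 187653.33 | 164109.33
x_c = 187653.33 / 5144.00 = 36.48 in
y_c = 164109.33 / 5144.00 = 31.90 in

x_c = 36.48 in, y_c = 31.90 in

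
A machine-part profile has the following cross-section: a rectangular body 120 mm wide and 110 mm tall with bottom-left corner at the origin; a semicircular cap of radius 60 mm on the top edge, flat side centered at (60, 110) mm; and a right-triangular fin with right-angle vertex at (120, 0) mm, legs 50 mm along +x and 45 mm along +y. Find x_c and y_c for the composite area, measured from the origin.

x_c = 64.32 mm, y_c = 75.52 mm

Part | A | x̄ᵢ | ȳᵢ | A·x̄ᵢ | A·ȳᵢ
rectangular body | 13200.00 | 60.00 | 55.00 | 792000.00 | 726000.00
semicircular top | 5654.87 | 60.00 | 135.46 | 339292.01 | 766035.35
triangular fin | 1125.00 | 136.67 | 15.00 | 153750.00 | 16875.00
Σ | 19979.87 |  |  | 1285042.01 | 1508910.35
x_c = 1285042.01 / 19979.87 = 64.32 mm
y_c = 1508910.35 / 19979.87 = 75.52 mm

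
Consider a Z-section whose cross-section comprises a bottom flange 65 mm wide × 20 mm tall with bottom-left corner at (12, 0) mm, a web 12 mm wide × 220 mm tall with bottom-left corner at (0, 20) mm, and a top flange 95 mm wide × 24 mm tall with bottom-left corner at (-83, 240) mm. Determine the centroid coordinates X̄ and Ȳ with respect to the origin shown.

X̄ = -1.17 mm, Ȳ = 149.64 mm

bottom flange: A = 65 × 20 = 1300.00, centroid at (44.50, 10.00).
web: A = 12 × 220 = 2640.00, centroid at (6.00, 130.00).
top flange: A = 95 × 24 = 2280.00, centroid at (-35.50, 252.00).
ΣA = 6220.00 mm²
ΣAX̄ = (1300.00)(44.50) + (2640.00)(6.00) + (2280.00)(-35.50) = -7250.00 mm³
ΣAȲ = (1300.00)(10.00) + (2640.00)(130.00) + (2280.00)(252.00) = 930760.00 mm³
X̄ = -7250.00 / 6220.00 = -1.17 mm
Ȳ = 930760.00 / 6220.00 = 149.64 mm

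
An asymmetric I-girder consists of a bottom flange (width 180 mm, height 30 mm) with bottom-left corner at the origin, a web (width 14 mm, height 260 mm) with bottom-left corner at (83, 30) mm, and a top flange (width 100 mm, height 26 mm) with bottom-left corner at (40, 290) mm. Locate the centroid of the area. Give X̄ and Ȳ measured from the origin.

X̄ = 90.00 mm, Ȳ = 124.67 mm

bottom flange: A = 180 × 30 = 5400.00, centroid at (90.00, 15.00).
web: A = 14 × 260 = 3640.00, centroid at (90.00, 160.00).
top flange: A = 100 × 26 = 2600.00, centroid at (90.00, 303.00).
ΣA = 11640.00 mm²
ΣAX̄ = (5400.00)(90.00) + (3640.00)(90.00) + (2600.00)(90.00) = 1047600.00 mm³
ΣAȲ = (5400.00)(15.00) + (3640.00)(160.00) + (2600.00)(303.00) = 1451200.00 mm³
X̄ = 1047600.00 / 11640.00 = 90.00 mm
Ȳ = 1451200.00 / 11640.00 = 124.67 mm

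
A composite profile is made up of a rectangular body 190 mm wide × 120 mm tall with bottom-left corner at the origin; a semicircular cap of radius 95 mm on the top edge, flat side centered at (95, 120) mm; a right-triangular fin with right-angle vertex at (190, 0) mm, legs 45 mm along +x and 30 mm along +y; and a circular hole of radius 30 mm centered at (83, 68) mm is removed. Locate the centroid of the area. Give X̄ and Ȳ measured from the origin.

rectangular body: A = 190 × 120 = 22800.00, centroid at (95.00, 60.00).
semicircular top: A = ½π·95² = 14176.44, centroid at (95.00, 160.32).
triangular fin: A = ½·45·30 = 675.00, centroid at (205.00, 10.00).
hole: A = −π·30² = -2827.43, centroid at (83.00, 68.00).
ΣA = 34824.00 mm², ΣAX̄ = 3416459.53 mm³, ΣAȲ = 3455240.28 mm³.
X̄ = 3416459.53/34824.00 = 98.11 mm; Ȳ = 3455240.28/34824.00 = 99.22 mm.

X̄ = 98.11 mm, Ȳ = 99.22 mm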